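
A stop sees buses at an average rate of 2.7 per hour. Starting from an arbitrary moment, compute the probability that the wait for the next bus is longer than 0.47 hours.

The wait for the next event is exponential with rate λ = 2.7 per hour.
P(T > 0.47) = e^(−λt) = e^(−2.7 × 0.47) = e^(−1.269) ≈ 0.2811.

0.2811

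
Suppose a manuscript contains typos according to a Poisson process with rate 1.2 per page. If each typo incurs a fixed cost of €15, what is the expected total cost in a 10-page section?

E[N] = 1.2 × 10 = 12 (a 10-page section = 10 pages); E[cost] = 12 × €15 = €180.

€180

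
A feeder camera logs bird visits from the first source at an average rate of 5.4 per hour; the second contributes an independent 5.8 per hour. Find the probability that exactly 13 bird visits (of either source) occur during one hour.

Independent Poisson processes superpose: combined rate λ = 5.4 + 5.8 = 11.2 per hour.
So μ = 11.2.
P(N = 13) = e^(−11.2) · 11.2^13/13! ≈ 0.0958.

0.0958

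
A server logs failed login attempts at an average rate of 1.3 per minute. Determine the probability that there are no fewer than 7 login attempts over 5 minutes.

0.4735

Over the interval, μ = 1.3 × 5 = 6.5 (5 minutes).
P(N ≥ 7) = 1 − P(N ≤ 6) = 1 − Σ_{j=0}^{6} e^(−μ) μ^j/j! ≈ 0.4735.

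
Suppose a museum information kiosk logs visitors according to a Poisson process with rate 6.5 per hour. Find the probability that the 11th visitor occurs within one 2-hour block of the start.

0.7483

Over the interval, μ = 6.5 × 2 = 13 (a 2-hour block = 2 hours).
The 11th arrival falls in the interval iff at least 11 events occur there: P(S_11 ≤ t) = P(N ≥ 11) = 1 − P(N ≤ 10) ≈ 0.7483.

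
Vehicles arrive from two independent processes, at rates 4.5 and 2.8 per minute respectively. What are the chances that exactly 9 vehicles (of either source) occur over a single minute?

0.1096

Independent Poisson processes superpose: combined rate λ = 4.5 + 2.8 = 7.3 per minute.
So μ = 7.3.
P(N = 9) = e^(−7.3) · 7.3^9/9! ≈ 0.1096.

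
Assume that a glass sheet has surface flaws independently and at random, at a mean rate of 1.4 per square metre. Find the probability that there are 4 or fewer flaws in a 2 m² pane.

0.8477

Over the interval, μ = 1.4 × 2 = 2.8 (a 2 m² pane = 2 square metres).
P(N ≤ 4) = Σ_{j=0}^{4} e^(−μ) μ^j/j! ≈ 0.8477.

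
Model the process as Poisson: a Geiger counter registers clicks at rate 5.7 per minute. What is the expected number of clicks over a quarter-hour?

85.5

E[N] = λt = 5.7 × 15 = 85.5 (a quarter-hour = 15 minutes).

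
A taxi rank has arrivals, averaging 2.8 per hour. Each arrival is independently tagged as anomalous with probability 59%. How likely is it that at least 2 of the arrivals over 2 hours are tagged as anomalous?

Thinning: the arrivals that are tagged as anomalous themselves form a Poisson process with rate 0.59 × 2.8 = 1.652 per hour.
Over the interval, μ = 1.652 × 2 = 3.304 (2 hours).
P(N ≥ 2) = 1 − P(N ≤ 1) ≈ 0.8419.

0.8419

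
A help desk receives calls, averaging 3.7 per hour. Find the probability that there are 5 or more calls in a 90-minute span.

Over the interval, μ = 3.7 × 1.5 = 5.55 (a 90-minute span = 1.5 hours).
P(N ≥ 5) = 1 − P(N ≤ 4) = 1 − Σ_{j=0}^{4} e^(−μ) μ^j/j! ≈ 0.6502.

0.6502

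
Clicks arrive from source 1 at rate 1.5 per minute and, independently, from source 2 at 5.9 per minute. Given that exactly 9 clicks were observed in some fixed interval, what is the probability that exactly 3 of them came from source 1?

Given the total, each event is independently from source 1 with probability p = λ_1/(λ_1+λ_2) = 1.5/7.4 ≈ 0.2027.
So K ~ Binomial(9, 1.5/7.4): P(K = 3) = C(9,3) · (1.5/7.4)^3 · (5.9/7.4)^6 ≈ 0.1797.

0.1797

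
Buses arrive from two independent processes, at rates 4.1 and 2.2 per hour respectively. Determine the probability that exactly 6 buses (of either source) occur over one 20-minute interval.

Independent Poisson processes superpose: combined rate λ = 4.1 + 2.2 = 6.3 per hour.
Over the interval, μ = 6.3 × 1/3 = 2.1 (a 20-minute interval = 1/3 hours).
P(N = 6) = e^(−2.1) · 2.1^6/6! ≈ 0.0146.

0.0146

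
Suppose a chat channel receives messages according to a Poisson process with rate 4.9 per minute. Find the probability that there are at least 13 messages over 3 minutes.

Over the interval, μ = 4.9 × 3 = 14.7 (3 minutes).
P(N ≥ 13) = 1 − P(N ≤ 12) = 1 − Σ_{j=0}^{12} e^(−μ) μ^j/j! ≈ 0.7068.

0.7068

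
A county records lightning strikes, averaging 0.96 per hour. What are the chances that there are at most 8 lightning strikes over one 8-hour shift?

Over the interval, μ = 0.96 × 8 = 7.68 (an 8-hour shift = 8 hours).
P(N ≤ 8) = Σ_{j=0}^{8} e^(−μ) μ^j/j! ≈ 0.6371.

0.6371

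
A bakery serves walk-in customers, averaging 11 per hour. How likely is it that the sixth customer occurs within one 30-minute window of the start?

Over the interval, μ = 11 × 0.5 = 5.5 (a 30-minute window = 0.5 hours).
The sixth arrival falls in the interval iff at least 6 events occur there: P(S_6 ≤ t) = P(N ≥ 6) = 1 − P(N ≤ 5) ≈ 0.4711.

0.4711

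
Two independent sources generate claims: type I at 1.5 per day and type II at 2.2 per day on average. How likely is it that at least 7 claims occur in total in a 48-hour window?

Independent Poisson processes superpose: combined rate λ = 1.5 + 2.2 = 3.7 per day.
Over the interval, μ = 3.7 × 2 = 7.4 (a 48-hour window = 2 days).
P(N ≥ 7) = 1 − P(N ≤ 6) ≈ 0.6080.

0.6080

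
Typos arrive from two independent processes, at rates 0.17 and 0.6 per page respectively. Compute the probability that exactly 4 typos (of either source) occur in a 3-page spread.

Independent Poisson processes superpose: combined rate λ = 0.17 + 0.6 = 0.77 per page.
Over the interval, μ = 0.77 × 3 = 2.31 (a 3-page spread = 3 pages).
P(N = 4) = e^(−2.31) · 2.31^4/4! ≈ 0.1178.

0.1178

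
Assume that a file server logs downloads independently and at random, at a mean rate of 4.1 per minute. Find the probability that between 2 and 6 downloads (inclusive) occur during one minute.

0.7941

With mean μ = 4.1 per minute,
P(2 ≤ N ≤ 6) = Σ_{j=2}^{6} e^(−4.1) · 4.1^j/j! ≈ 0.7941.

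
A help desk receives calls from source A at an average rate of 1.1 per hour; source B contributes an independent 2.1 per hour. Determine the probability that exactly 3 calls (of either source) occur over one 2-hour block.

Independent Poisson processes superpose: combined rate λ = 1.1 + 2.1 = 3.2 per hour.
Over the interval, μ = 3.2 × 2 = 6.4 (a 2-hour block = 2 hours).
P(N = 3) = e^(−6.4) · 6.4^3/3! ≈ 0.0726.

0.0726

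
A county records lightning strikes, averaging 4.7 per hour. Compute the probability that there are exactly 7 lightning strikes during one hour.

0.0914

With mean μ = 4.7 per hour,
P(N = 7) = e^(−μ) μ^7/7! = e^(−4.7) · 4.7^7/5040 ≈ 0.0914.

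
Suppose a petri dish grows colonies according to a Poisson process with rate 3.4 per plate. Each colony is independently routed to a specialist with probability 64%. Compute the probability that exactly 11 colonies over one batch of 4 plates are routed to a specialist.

0.0903

Thinning: the colonies that are routed to a specialist themselves form a Poisson process with rate 0.64 × 3.4 = 2.176 per plate.
Over the interval, μ = 2.176 × 4 = 8.704 (a batch of 4 plates = 4 plates).
P(N = 11) = e^(−8.704) · 8.704^11/11! ≈ 0.0903.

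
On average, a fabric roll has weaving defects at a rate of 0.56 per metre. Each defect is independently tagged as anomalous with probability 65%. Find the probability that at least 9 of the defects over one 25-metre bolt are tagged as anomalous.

Thinning: the defects that are tagged as anomalous themselves form a Poisson process with rate 0.65 × 0.56 = 0.364 per metre.
Over the interval, μ = 0.364 × 25 = 9.1 (a 25-metre bolt = 25 metres).
P(N ≥ 9) = 1 − P(N ≤ 8) ≈ 0.5574.

0.5574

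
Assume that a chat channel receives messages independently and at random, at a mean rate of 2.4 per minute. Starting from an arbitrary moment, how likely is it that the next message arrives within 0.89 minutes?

Inter-arrival times are exponential with rate λ = 2.4 per minute.
P(T ≤ 0.89) = 1 − e^(−λt) = 1 − e^(−2.4 × 0.89) = 1 − e^(−2.136) ≈ 0.8819.

0.8819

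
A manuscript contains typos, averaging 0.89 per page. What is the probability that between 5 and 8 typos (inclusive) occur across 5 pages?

0.4204

Over the interval, μ = 0.89 × 5 = 4.45 (5 pages).
P(5 ≤ N ≤ 8) = Σ_{j=5}^{8} e^(−4.45) · 4.45^j/j! ≈ 0.4204.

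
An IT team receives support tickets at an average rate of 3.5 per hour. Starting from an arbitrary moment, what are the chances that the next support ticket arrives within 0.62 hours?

Inter-arrival times are exponential with rate λ = 3.5 per hour.
P(T ≤ 0.62) = 1 − e^(−λt) = 1 − e^(−3.5 × 0.62) = 1 − e^(−2.17) ≈ 0.8858.

0.8858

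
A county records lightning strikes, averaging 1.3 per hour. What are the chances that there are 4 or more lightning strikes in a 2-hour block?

0.2640

Over the interval, μ = 1.3 × 2 = 2.6 (a 2-hour block = 2 hours).
P(N ≥ 4) = 1 − P(N ≤ 3) = 1 − Σ_{j=0}^{3} e^(−μ) μ^j/j! ≈ 0.2640.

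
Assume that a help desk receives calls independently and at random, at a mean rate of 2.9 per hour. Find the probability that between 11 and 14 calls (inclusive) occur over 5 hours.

Over the interval, μ = 2.9 × 5 = 14.5 (5 hours).
P(11 ≤ N ≤ 14) = Σ_{j=11}^{14} e^(−14.5) · 14.5^j/j! ≈ 0.3727.

0.3727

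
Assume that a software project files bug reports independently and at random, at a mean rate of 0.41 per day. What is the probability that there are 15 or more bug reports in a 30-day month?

0.2558

Over the interval, μ = 0.41 × 30 = 12.3 (a 30-day month = 30 days).
P(N ≥ 15) = 1 − P(N ≤ 14) = 1 − Σ_{j=0}^{14} e^(−μ) μ^j/j! ≈ 0.2558.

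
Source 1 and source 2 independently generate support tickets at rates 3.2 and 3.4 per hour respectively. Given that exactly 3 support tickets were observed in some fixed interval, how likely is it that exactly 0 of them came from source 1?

Given the total, each event is independently from source 1 with probability p = λ_1/(λ_1+λ_2) = 3.2/6.6 ≈ 0.4848.
So K ~ Binomial(3, 3.2/6.6): P(K = 0) = C(3,0) · (3.2/6.6)^0 · (3.4/6.6)^3 ≈ 0.1367.

0.1367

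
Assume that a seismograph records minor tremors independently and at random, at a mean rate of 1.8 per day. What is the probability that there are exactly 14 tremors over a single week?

0.0983

Over the interval, μ = 1.8 × 7 = 12.6 (a week = 7 days).
P(N = 14) = e^(−μ) μ^14/14! = e^(−12.6) · 12.6^14/87178291200 ≈ 0.0983.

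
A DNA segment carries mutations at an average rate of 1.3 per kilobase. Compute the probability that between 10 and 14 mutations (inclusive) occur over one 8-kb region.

0.4850

Over the interval, μ = 1.3 × 8 = 10.4 (an 8-kb region = 8 kilobases).
P(10 ≤ N ≤ 14) = Σ_{j=10}^{14} e^(−10.4) · 10.4^j/j! ≈ 0.4850.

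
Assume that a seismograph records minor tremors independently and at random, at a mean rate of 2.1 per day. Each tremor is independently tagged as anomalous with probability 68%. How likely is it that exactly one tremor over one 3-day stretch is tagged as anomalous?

Thinning: the tremors that are tagged as anomalous themselves form a Poisson process with rate 0.68 × 2.1 = 1.428 per day.
Over the interval, μ = 1.428 × 3 = 4.284 (a 3-day stretch = 3 days).
P(N = 1) = e^(−4.284) · 4.284^1/1! ≈ 0.0591.

0.0591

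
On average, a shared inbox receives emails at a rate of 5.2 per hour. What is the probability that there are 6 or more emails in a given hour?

0.4191

With mean μ = 5.2 per hour,
P(N ≥ 6) = 1 − P(N ≤ 5) = 1 − Σ_{j=0}^{5} e^(−μ) μ^j/j! ≈ 0.4191.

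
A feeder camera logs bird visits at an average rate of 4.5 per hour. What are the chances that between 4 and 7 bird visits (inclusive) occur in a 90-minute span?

0.5401

Over the interval, μ = 4.5 × 1.5 = 6.75 (a 90-minute span = 1.5 hours).
P(4 ≤ N ≤ 7) = Σ_{j=4}^{7} e^(−6.75) · 6.75^j/j! ≈ 0.5401.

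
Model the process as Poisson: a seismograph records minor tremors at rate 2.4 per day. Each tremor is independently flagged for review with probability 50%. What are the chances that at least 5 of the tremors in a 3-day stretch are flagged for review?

0.2936

Thinning: the tremors that are flagged for review themselves form a Poisson process with rate 0.5 × 2.4 = 1.2 per day.
Over the interval, μ = 1.2 × 3 = 3.6 (a 3-day stretch = 3 days).
P(N ≥ 5) = 1 − P(N ≤ 4) ≈ 0.2936.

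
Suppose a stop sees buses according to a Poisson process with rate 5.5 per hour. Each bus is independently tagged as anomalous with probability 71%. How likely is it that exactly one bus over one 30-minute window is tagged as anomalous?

0.2771

Thinning: the buses that are tagged as anomalous themselves form a Poisson process with rate 0.71 × 5.5 = 3.905 per hour.
Over the interval, μ = 3.905 × 0.5 = 1.9525 (a 30-minute window = 0.5 hours).
P(N = 1) = e^(−1.9525) · 1.9525^1/1! ≈ 0.2771.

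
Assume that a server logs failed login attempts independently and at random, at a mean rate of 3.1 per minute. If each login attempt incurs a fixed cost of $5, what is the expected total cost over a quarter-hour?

E[N] = 3.1 × 15 = 46.5 (a quarter-hour = 15 minutes); E[cost] = 46.5 × $5 = $232.5.

$232.5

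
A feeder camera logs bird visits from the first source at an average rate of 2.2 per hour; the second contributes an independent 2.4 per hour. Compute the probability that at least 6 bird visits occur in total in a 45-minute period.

0.1358

Independent Poisson processes superpose: combined rate λ = 2.2 + 2.4 = 4.6 per hour.
Over the interval, μ = 4.6 × 0.75 = 3.45 (a 45-minute period = 0.75 hours).
P(N ≥ 6) = 1 − P(N ≤ 5) ≈ 0.1358.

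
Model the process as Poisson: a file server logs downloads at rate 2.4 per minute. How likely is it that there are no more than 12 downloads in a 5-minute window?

Over the interval, μ = 2.4 × 5 = 12 (a 5-minute window = 5 minutes).
P(N ≤ 12) = Σ_{j=0}^{12} e^(−μ) μ^j/j! ≈ 0.5760.

0.5760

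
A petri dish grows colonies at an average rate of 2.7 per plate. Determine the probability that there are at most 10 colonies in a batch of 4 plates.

Over the interval, μ = 2.7 × 4 = 10.8 (a batch of 4 plates = 4 plates).
P(N ≤ 10) = Σ_{j=0}^{10} e^(−μ) μ^j/j! ≈ 0.4840.

0.4840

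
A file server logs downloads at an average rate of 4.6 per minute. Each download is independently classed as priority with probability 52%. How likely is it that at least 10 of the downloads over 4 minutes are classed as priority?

Thinning: the downloads that are classed as priority themselves form a Poisson process with rate 0.52 × 4.6 = 2.392 per minute.
Over the interval, μ = 2.392 × 4 = 9.568 (4 minutes).
P(N ≥ 10) = 1 − P(N ≤ 9) ≈ 0.4870.

0.4870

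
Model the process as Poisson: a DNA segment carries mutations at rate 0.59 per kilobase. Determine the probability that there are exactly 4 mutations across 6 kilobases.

0.1898

Over the interval, μ = 0.59 × 6 = 3.54 (6 kilobases).
P(N = 4) = e^(−μ) μ^4/4! = e^(−3.54) · 3.54^4/24 ≈ 0.1898.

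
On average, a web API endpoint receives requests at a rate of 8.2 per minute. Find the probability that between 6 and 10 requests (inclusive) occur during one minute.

With mean μ = 8.2 per minute,
P(6 ≤ N ≤ 10) = Σ_{j=6}^{10} e^(−8.2) · 8.2^j/j! ≈ 0.6220.

0.6220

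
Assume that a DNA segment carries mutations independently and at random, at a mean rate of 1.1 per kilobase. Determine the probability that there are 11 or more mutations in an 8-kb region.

Over the interval, μ = 1.1 × 8 = 8.8 (an 8-kb region = 8 kilobases).
P(N ≥ 11) = 1 − P(N ≤ 10) = 1 − Σ_{j=0}^{10} e^(−μ) μ^j/j! ≈ 0.2706.

0.2706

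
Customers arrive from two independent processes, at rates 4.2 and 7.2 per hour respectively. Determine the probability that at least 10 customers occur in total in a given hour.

0.7013

Independent Poisson processes superpose: combined rate λ = 4.2 + 7.2 = 11.4 per hour.
So μ = 11.4.
P(N ≥ 10) = 1 − P(N ≤ 9) ≈ 0.7013.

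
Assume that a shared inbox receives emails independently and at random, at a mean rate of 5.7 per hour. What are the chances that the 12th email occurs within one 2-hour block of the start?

Over the interval, μ = 5.7 × 2 = 11.4 (a 2-hour block = 2 hours).
The 12th arrival falls in the interval iff at least 12 events occur there: P(S_12 ≤ t) = P(N ≥ 12) = 1 − P(N ≤ 11) ≈ 0.4684.

0.4684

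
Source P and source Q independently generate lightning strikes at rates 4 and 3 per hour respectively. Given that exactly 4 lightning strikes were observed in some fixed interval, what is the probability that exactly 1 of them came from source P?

Given the total, each event is independently from source P with probability p = λ_P/(λ_P+λ_Q) = 4/7 ≈ 0.5714.
So K ~ Binomial(4, 4/7): P(K = 1) = C(4,1) · (4/7)^1 · (3/7)^3 ≈ 0.1799.

0.1799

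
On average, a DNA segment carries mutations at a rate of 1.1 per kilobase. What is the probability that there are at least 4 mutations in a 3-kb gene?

Over the interval, μ = 1.1 × 3 = 3.3 (a 3-kb gene = 3 kilobases).
P(N ≥ 4) = 1 − P(N ≤ 3) = 1 − Σ_{j=0}^{3} e^(−μ) μ^j/j! ≈ 0.4197.

0.4197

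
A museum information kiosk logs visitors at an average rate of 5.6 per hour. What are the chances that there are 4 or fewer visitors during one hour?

0.3422

With mean μ = 5.6 per hour,
P(N ≤ 4) = Σ_{j=0}^{4} e^(−μ) μ^j/j! ≈ 0.3422.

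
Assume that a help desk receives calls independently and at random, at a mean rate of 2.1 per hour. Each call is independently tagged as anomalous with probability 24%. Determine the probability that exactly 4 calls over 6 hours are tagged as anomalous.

Thinning: the calls that are tagged as anomalous themselves form a Poisson process with rate 0.24 × 2.1 = 0.504 per hour.
Over the interval, μ = 0.504 × 6 = 3.024 (6 hours).
P(N = 4) = e^(−3.024) · 3.024^4/4! ≈ 0.1694.

0.1694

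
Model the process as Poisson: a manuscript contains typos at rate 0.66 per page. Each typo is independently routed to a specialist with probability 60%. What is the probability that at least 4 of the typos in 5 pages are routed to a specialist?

0.1393

Thinning: the typos that are routed to a specialist themselves form a Poisson process with rate 0.6 × 0.66 = 0.396 per page.
Over the interval, μ = 0.396 × 5 = 1.98 (5 pages).
P(N ≥ 4) = 1 − P(N ≤ 3) ≈ 0.1393.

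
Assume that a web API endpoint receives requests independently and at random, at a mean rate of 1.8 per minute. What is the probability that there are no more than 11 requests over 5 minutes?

Over the interval, μ = 1.8 × 5 = 9 (5 minutes).
P(N ≤ 11) = Σ_{j=0}^{11} e^(−μ) μ^j/j! ≈ 0.8030.

0.8030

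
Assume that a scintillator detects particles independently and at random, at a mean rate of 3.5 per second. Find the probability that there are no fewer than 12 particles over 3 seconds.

0.3613

Over the interval, μ = 3.5 × 3 = 10.5 (3 seconds).
P(N ≥ 12) = 1 − P(N ≤ 11) = 1 − Σ_{j=0}^{11} e^(−μ) μ^j/j! ≈ 0.3613.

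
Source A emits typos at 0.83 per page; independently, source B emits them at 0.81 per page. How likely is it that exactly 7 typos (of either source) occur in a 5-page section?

Independent Poisson processes superpose: combined rate λ = 0.83 + 0.81 = 1.64 per page.
Over the interval, μ = 1.64 × 5 = 8.2 (a 5-page section = 5 pages).
P(N = 7) = e^(−8.2) · 8.2^7/7! ≈ 0.1358.

0.1358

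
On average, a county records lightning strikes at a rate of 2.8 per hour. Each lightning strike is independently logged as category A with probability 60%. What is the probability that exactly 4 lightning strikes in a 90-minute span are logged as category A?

0.1352

Thinning: the lightning strikes that are logged as category A themselves form a Poisson process with rate 0.6 × 2.8 = 1.68 per hour.
Over the interval, μ = 1.68 × 1.5 = 2.52 (a 90-minute span = 1.5 hours).
P(N = 4) = e^(−2.52) · 2.52^4/4! ≈ 0.1352.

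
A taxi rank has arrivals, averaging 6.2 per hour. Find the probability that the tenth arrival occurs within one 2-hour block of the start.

0.7908

Over the interval, μ = 6.2 × 2 = 12.4 (a 2-hour block = 2 hours).
The tenth arrival falls in the interval iff at least 10 events occur there: P(S_10 ≤ t) = P(N ≥ 10) = 1 − P(N ≤ 9) ≈ 0.7908.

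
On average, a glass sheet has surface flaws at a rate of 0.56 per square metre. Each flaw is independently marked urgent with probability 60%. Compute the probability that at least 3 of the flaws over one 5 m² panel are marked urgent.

0.2375

Thinning: the flaws that are marked urgent themselves form a Poisson process with rate 0.6 × 0.56 = 0.336 per square metre.
Over the interval, μ = 0.336 × 5 = 1.68 (a 5 m² panel = 5 square metres).
P(N ≥ 3) = 1 − P(N ≤ 2) ≈ 0.2375.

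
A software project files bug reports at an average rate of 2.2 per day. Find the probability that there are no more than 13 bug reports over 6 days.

0.5511

Over the interval, μ = 2.2 × 6 = 13.2 (6 days).
P(N ≤ 13) = Σ_{j=0}^{13} e^(−μ) μ^j/j! ≈ 0.5511.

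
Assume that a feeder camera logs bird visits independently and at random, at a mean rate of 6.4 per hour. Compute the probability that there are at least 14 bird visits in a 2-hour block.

0.4050

Over the interval, μ = 6.4 × 2 = 12.8 (a 2-hour block = 2 hours).
P(N ≥ 14) = 1 − P(N ≤ 13) = 1 − Σ_{j=0}^{13} e^(−μ) μ^j/j! ≈ 0.4050.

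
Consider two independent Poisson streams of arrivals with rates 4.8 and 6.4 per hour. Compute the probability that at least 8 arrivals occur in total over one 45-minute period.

0.6013

Independent Poisson processes superpose: combined rate λ = 4.8 + 6.4 = 11.2 per hour.
Over the interval, μ = 11.2 × 0.75 = 8.4 (a 45-minute period = 0.75 hours).
P(N ≥ 8) = 1 − P(N ≤ 7) ≈ 0.6013.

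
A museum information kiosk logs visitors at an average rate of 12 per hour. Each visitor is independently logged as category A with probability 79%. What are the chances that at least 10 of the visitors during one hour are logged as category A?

0.4756

Thinning: the visitors that are logged as category A themselves form a Poisson process with rate 0.79 × 12 = 9.48 per hour.
So μ = 9.48.
P(N ≥ 10) = 1 − P(N ≤ 9) ≈ 0.4756.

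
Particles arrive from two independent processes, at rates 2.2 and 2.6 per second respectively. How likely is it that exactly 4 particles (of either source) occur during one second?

0.1820

Independent Poisson processes superpose: combined rate λ = 2.2 + 2.6 = 4.8 per second.
So μ = 4.8.
P(N = 4) = e^(−4.8) · 4.8^4/4! ≈ 0.1820.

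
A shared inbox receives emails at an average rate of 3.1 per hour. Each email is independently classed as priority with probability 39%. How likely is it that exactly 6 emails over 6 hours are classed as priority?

Thinning: the emails that are classed as priority themselves form a Poisson process with rate 0.39 × 3.1 = 1.209 per hour.
Over the interval, μ = 1.209 × 6 = 7.254 (6 hours).
P(N = 6) = e^(−7.254) · 7.254^6/6! ≈ 0.1431.

0.1431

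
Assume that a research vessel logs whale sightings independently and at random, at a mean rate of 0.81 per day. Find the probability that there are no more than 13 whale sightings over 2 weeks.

Over the interval, μ = 0.81 × 14 = 11.34 (2 weeks = 14 days).
P(N ≤ 13) = Σ_{j=0}^{13} e^(−μ) μ^j/j! ≈ 0.7489.

0.7489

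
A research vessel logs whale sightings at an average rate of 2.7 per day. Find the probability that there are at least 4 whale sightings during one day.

0.2859

With mean μ = 2.7 per day,
P(N ≥ 4) = 1 − P(N ≤ 3) = 1 − Σ_{j=0}^{3} e^(−μ) μ^j/j! ≈ 0.2859.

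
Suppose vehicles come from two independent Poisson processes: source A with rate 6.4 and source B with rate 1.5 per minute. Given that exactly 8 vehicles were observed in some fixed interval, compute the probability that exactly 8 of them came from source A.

Given the total, each event is independently from source A with probability p = λ_A/(λ_A+λ_B) = 6.4/7.9 ≈ 0.8101.
So K ~ Binomial(8, 6.4/7.9): P(K = 8) = C(8,8) · (6.4/7.9)^8 · (1.5/7.9)^0 ≈ 0.1855.

0.1855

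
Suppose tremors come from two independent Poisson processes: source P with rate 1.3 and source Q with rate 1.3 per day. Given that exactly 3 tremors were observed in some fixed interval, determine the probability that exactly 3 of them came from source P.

Given the total, each event is independently from source P with probability p = λ_P/(λ_P+λ_Q) = 1.3/2.6 = 0.5000.
So K ~ Binomial(3, 1.3/2.6): P(K = 3) = C(3,3) · (1.3/2.6)^3 · (1.3/2.6)^0 ≈ 0.1250.

0.1250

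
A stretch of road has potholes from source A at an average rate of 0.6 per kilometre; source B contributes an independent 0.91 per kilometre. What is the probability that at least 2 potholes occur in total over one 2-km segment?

Independent Poisson processes superpose: combined rate λ = 0.6 + 0.91 = 1.51 per kilometre.
Over the interval, μ = 1.51 × 2 = 3.02 (a 2-km segment = 2 kilometres).
P(N ≥ 2) = 1 − P(N ≤ 1) ≈ 0.8038.

0.8038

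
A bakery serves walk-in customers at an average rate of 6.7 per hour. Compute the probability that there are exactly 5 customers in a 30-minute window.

0.1234

Over the interval, μ = 6.7 × 0.5 = 3.35 (a 30-minute window = 0.5 hours).
P(N = 5) = e^(−μ) μ^5/5! = e^(−3.35) · 3.35^5/120 ≈ 0.1234.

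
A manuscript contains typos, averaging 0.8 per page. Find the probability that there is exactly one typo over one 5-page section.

0.0733

Over the interval, μ = 0.8 × 5 = 4 (a 5-page section = 5 pages).
P(N = 1) = e^(−μ) μ^1/1! = e^(−4) · 4^1/1 ≈ 0.0733.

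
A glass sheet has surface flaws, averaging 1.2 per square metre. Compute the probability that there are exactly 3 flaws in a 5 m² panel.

0.0892

Over the interval, μ = 1.2 × 5 = 6 (a 5 m² panel = 5 square metres).
P(N = 3) = e^(−μ) μ^3/3! = e^(−6) · 6^3/6 ≈ 0.0892.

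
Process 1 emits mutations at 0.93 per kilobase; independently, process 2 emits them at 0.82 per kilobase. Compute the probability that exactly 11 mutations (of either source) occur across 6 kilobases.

Independent Poisson processes superpose: combined rate λ = 0.93 + 0.82 = 1.75 per kilobase.
Over the interval, μ = 1.75 × 6 = 10.5 (6 kilobases).
P(N = 11) = e^(−10.5) · 10.5^11/11! ≈ 0.1180.

0.1180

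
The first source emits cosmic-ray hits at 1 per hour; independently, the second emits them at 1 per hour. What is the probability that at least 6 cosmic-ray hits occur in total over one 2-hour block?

0.2149

Independent Poisson processes superpose: combined rate λ = 1 + 1 = 2 per hour.
Over the interval, μ = 2 × 2 = 4 (a 2-hour block = 2 hours).
P(N ≥ 6) = 1 − P(N ≤ 5) ≈ 0.2149.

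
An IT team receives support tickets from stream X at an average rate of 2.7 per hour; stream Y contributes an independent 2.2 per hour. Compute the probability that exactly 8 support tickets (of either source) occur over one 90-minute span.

Independent Poisson processes superpose: combined rate λ = 2.7 + 2.2 = 4.9 per hour.
Over the interval, μ = 4.9 × 1.5 = 7.35 (a 90-minute span = 1.5 hours).
P(N = 8) = e^(−7.35) · 7.35^8/8! ≈ 0.1357.

0.1357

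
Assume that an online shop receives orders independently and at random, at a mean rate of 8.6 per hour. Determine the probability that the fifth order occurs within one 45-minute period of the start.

0.7707

Over the interval, μ = 8.6 × 0.75 = 6.45 (a 45-minute period = 0.75 hours).
The fifth arrival falls in the interval iff at least 5 events occur there: P(S_5 ≤ t) = P(N ≥ 5) = 1 − P(N ≤ 4) ≈ 0.7707.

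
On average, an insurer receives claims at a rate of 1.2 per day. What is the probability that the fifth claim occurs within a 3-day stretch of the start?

0.2936

Over the interval, μ = 1.2 × 3 = 3.6 (a 3-day stretch = 3 days).
The fifth arrival falls in the interval iff at least 5 events occur there: P(S_5 ≤ t) = P(N ≥ 5) = 1 − P(N ≤ 4) ≈ 0.2936.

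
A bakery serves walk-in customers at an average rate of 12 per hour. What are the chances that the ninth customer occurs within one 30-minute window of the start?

Over the interval, μ = 12 × 0.5 = 6 (a 30-minute window = 0.5 hours).
The ninth arrival falls in the interval iff at least 9 events occur there: P(S_9 ≤ t) = P(N ≥ 9) = 1 − P(N ≤ 8) ≈ 0.1528.

0.1528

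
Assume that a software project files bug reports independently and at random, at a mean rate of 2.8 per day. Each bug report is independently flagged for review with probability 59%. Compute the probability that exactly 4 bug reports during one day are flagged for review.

0.0595

Thinning: the bug reports that are flagged for review themselves form a Poisson process with rate 0.59 × 2.8 = 1.652 per day.
So μ = 1.652.
P(N = 4) = e^(−1.652) · 1.652^4/4! ≈ 0.0595.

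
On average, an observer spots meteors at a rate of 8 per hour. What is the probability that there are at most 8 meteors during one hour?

0.5925

With mean μ = 8 per hour,
P(N ≤ 8) = Σ_{j=0}^{8} e^(−μ) μ^j/j! ≈ 0.5925.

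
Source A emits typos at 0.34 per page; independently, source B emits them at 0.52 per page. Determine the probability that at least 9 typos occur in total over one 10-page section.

0.4906

Independent Poisson processes superpose: combined rate λ = 0.34 + 0.52 = 0.86 per page.
Over the interval, μ = 0.86 × 10 = 8.6 (a 10-page section = 10 pages).
P(N ≥ 9) = 1 − P(N ≤ 8) ≈ 0.4906.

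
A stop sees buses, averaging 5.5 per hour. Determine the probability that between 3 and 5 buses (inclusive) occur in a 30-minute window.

0.4577

Over the interval, μ = 5.5 × 0.5 = 2.75 (a 30-minute window = 0.5 hours).
P(3 ≤ N ≤ 5) = Σ_{j=3}^{5} e^(−2.75) · 2.75^j/j! ≈ 0.4577.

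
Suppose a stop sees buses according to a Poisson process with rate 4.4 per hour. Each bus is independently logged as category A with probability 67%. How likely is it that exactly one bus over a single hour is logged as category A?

0.1546

Thinning: the buses that are logged as category A themselves form a Poisson process with rate 0.67 × 4.4 = 2.948 per hour.
So μ = 2.948.
P(N = 1) = e^(−2.948) · 2.948^1/1! ≈ 0.1546.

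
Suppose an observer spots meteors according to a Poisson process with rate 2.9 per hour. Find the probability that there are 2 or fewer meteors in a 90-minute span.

Over the interval, μ = 2.9 × 1.5 = 4.35 (a 90-minute span = 1.5 hours).
P(N ≤ 2) = Σ_{j=0}^{2} e^(−μ) μ^j/j! ≈ 0.1912.

0.1912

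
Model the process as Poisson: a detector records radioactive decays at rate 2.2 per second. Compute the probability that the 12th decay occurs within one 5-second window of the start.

0.4207

Over the interval, μ = 2.2 × 5 = 11 (a 5-second window = 5 seconds).
The 12th arrival falls in the interval iff at least 12 events occur there: P(S_12 ≤ t) = P(N ≥ 12) = 1 − P(N ≤ 11) ≈ 0.4207.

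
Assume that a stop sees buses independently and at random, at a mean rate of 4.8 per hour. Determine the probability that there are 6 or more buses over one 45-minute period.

0.1559

Over the interval, μ = 4.8 × 0.75 = 3.6 (a 45-minute period = 0.75 hours).
P(N ≥ 6) = 1 − P(N ≤ 5) = 1 − Σ_{j=0}^{5} e^(−μ) μ^j/j! ≈ 0.1559.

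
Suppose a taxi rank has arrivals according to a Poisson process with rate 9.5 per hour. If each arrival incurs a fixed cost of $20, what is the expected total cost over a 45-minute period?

E[N] = 9.5 × 0.75 = 7.125 (a 45-minute period = 0.75 hours); E[cost] = 7.125 × $20 = $142.5.

$142.5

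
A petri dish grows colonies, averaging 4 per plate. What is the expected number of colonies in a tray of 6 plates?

E[N] = λt = 4 × 6 = 24 (a tray of 6 plates = 6 plates).

24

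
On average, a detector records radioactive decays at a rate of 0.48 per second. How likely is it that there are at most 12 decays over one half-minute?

0.3203

Over the interval, μ = 0.48 × 30 = 14.4 (a half-minute = 30 seconds).
P(N ≤ 12) = Σ_{j=0}^{12} e^(−μ) μ^j/j! ≈ 0.3203.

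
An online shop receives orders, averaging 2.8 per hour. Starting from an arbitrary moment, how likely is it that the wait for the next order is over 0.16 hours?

0.6389

The wait for the next event is exponential with rate λ = 2.8 per hour.
P(T > 0.16) = e^(−λt) = e^(−2.8 × 0.16) = e^(−0.448) ≈ 0.6389.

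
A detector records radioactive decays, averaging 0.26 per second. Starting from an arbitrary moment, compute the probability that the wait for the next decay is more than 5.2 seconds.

The wait for the next event is exponential with rate λ = 0.26 per second.
P(T > 5.2) = e^(−λt) = e^(−0.26 × 5.2) = e^(−1.352) ≈ 0.2587.

0.2587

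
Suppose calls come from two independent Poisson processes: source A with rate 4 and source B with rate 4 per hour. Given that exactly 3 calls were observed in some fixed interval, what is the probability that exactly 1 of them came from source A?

Given the total, each event is independently from source A with probability p = λ_A/(λ_A+λ_B) = 4/8 = 0.5000.
So K ~ Binomial(3, 4/8): P(K = 1) = C(3,1) · (4/8)^1 · (4/8)^2 ≈ 0.3750.

0.3750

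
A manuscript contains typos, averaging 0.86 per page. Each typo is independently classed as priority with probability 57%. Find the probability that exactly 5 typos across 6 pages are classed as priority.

0.0968

Thinning: the typos that are classed as priority themselves form a Poisson process with rate 0.57 × 0.86 = 0.4902 per page.
Over the interval, μ = 0.4902 × 6 = 2.9412 (6 pages).
P(N = 5) = e^(−2.9412) · 2.9412^5/5! ≈ 0.0968.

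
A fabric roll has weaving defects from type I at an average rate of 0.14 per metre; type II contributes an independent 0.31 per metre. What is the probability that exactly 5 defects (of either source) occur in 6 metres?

Independent Poisson processes superpose: combined rate λ = 0.14 + 0.31 = 0.45 per metre.
Over the interval, μ = 0.45 × 6 = 2.7 (6 metres).
P(N = 5) = e^(−2.7) · 2.7^5/5! ≈ 0.0804.

0.0804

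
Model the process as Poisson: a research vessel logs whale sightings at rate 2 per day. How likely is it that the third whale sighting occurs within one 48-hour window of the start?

Over the interval, μ = 2 × 2 = 4 (a 48-hour window = 2 days).
The third arrival falls in the interval iff at least 3 events occur there: P(S_3 ≤ t) = P(N ≥ 3) = 1 − P(N ≤ 2) ≈ 0.7619.

0.7619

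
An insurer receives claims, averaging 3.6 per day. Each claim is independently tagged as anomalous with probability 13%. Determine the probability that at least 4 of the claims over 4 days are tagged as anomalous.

0.1205

Thinning: the claims that are tagged as anomalous themselves form a Poisson process with rate 0.13 × 3.6 = 0.468 per day.
Over the interval, μ = 0.468 × 4 = 1.872 (4 days).
P(N ≥ 4) = 1 − P(N ≤ 3) ≈ 0.1205.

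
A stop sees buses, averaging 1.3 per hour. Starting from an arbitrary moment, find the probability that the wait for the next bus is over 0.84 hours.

0.3355

The wait for the next event is exponential with rate λ = 1.3 per hour.
P(T > 0.84) = e^(−λt) = e^(−1.3 × 0.84) = e^(−1.092) ≈ 0.3355.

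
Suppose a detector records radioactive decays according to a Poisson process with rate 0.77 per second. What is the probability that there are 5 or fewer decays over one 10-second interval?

0.2203

Over the interval, μ = 0.77 × 10 = 7.7 (a 10-second interval = 10 seconds).
P(N ≤ 5) = Σ_{j=0}^{5} e^(−μ) μ^j/j! ≈ 0.2203.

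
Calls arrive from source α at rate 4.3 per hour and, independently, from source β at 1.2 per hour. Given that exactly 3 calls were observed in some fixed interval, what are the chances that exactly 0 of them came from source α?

0.0104

Given the total, each event is independently from source α with probability p = λ_α/(λ_α+λ_β) = 4.3/5.5 ≈ 0.7818.
So K ~ Binomial(3, 4.3/5.5): P(K = 0) = C(3,0) · (4.3/5.5)^0 · (1.2/5.5)^3 ≈ 0.0104.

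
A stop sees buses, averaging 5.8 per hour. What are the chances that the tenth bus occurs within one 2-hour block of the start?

Over the interval, μ = 5.8 × 2 = 11.6 (a 2-hour block = 2 hours).
The tenth arrival falls in the interval iff at least 10 events occur there: P(S_10 ≤ t) = P(N ≥ 10) = 1 − P(N ≤ 9) ≈ 0.7209.

0.7209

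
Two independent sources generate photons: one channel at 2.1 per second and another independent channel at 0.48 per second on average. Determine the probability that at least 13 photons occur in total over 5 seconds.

Independent Poisson processes superpose: combined rate λ = 2.1 + 0.48 = 2.58 per second.
Over the interval, μ = 2.58 × 5 = 12.9 (5 seconds).
P(N ≥ 13) = 1 − P(N ≤ 12) ≈ 0.5259.

0.5259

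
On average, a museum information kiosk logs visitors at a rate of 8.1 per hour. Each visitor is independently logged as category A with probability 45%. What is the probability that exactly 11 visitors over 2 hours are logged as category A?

Thinning: the visitors that are logged as category A themselves form a Poisson process with rate 0.45 × 8.1 = 3.645 per hour.
Over the interval, μ = 3.645 × 2 = 7.29 (2 hours).
P(N = 11) = e^(−7.29) · 7.29^11/11! ≈ 0.0528.

0.0528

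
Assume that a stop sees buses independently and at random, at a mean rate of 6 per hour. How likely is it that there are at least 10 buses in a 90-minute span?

0.4126

Over the interval, μ = 6 × 1.5 = 9 (a 90-minute span = 1.5 hours).
P(N ≥ 10) = 1 − P(N ≤ 9) = 1 − Σ_{j=0}^{9} e^(−μ) μ^j/j! ≈ 0.4126.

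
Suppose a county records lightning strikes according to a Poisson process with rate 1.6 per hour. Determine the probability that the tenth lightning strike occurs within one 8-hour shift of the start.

Over the interval, μ = 1.6 × 8 = 12.8 (an 8-hour shift = 8 hours).
The tenth arrival falls in the interval iff at least 10 events occur there: P(S_10 ≤ t) = P(N ≥ 10) = 1 − P(N ≤ 9) ≈ 0.8206.

0.8206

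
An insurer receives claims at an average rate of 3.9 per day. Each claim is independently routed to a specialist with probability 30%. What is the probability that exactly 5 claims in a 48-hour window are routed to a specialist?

0.0563

Thinning: the claims that are routed to a specialist themselves form a Poisson process with rate 0.3 × 3.9 = 1.17 per day.
Over the interval, μ = 1.17 × 2 = 2.34 (a 48-hour window = 2 days).
P(N = 5) = e^(−2.34) · 2.34^5/5! ≈ 0.0563.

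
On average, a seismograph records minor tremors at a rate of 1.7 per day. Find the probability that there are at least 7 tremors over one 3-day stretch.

0.2526

Over the interval, μ = 1.7 × 3 = 5.1 (a 3-day stretch = 3 days).
P(N ≥ 7) = 1 − P(N ≤ 6) = 1 − Σ_{j=0}^{6} e^(−μ) μ^j/j! ≈ 0.2526.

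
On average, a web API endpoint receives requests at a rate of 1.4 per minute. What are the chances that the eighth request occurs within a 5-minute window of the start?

Over the interval, μ = 1.4 × 5 = 7 (a 5-minute window = 5 minutes).
The eighth arrival falls in the interval iff at least 8 events occur there: P(S_8 ≤ t) = P(N ≥ 8) = 1 − P(N ≤ 7) ≈ 0.4013.

0.4013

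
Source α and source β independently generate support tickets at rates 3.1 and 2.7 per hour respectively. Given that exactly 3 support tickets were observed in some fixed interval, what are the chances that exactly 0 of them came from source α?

Given the total, each event is independently from source α with probability p = λ_α/(λ_α+λ_β) = 3.1/5.8 ≈ 0.5345.
So K ~ Binomial(3, 3.1/5.8): P(K = 0) = C(3,0) · (3.1/5.8)^0 · (2.7/5.8)^3 ≈ 0.1009.

0.1009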